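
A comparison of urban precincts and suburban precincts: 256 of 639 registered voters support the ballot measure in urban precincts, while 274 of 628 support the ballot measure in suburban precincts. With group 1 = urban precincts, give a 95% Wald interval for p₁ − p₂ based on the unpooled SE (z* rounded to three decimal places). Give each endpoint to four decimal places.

p̂₁ = 256/639 = 0.40063, p̂₂ = 274/628 = 0.43631; p̂₁ − p̂₂ = -0.03568.
Unpooled SE = √(p̂₁(1−p̂₁)/n₁ + p̂₂(1−p̂₂)/n₂) = √(0.000375782 + 0.000391629) = 0.027702.
The 95% critical value is z* = 1.960. Margin of error = 0.05430.
Interval: -0.03568 ± 0.05430 → (-0.0900, 0.0186).

(-0.0900, 0.0186)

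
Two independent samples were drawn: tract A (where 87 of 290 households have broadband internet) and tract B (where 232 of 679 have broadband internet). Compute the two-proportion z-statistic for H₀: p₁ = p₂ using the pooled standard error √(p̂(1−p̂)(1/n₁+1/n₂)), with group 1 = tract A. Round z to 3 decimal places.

z = -1.264

Sample proportions: p̂₁ = 87/290 = 0.30000 and p̂₂ = 232/679 = 0.34168.
Pooling: p̂ = 319/969 = 0.32921.
SE = √[p̂(1−p̂)(1/n₁+1/n₂)] = √[0.32921·0.67079·(1/290+1/679)] ≈ 0.032965.
z = (p̂₁ − p̂₂)/SE = (0.30000 − 0.34168)/0.032965 = -0.04168/0.032965 = -1.264.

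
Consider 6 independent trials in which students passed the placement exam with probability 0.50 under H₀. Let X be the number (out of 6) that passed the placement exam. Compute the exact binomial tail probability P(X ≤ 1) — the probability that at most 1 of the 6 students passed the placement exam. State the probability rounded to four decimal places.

X is binomial with n = 6 and p = 0.50.
P(X ≤ 1) = C(6,0)·0.50^0·0.50^6 + C(6,1)·0.50^1·0.50^5.
= 0.015625 + 0.093750 = 0.1094.

P = 0.1094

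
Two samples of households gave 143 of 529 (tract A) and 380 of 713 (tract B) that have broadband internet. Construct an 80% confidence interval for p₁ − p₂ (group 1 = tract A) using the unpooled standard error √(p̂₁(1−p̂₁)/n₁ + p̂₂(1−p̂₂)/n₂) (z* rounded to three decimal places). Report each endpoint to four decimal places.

(-0.2971, -0.2282)

p̂₁ = 0.27032, p̂₂ = 0.53296, so the observed difference is -0.26264.
SE = √(0.000372869 + 0.000349108) = √0.000721977 = 0.026870.
z* = 1.282 at the 80% level. Margin of error = 0.03445.
Interval: -0.26264 ± 0.03445 → (-0.2971, -0.2282).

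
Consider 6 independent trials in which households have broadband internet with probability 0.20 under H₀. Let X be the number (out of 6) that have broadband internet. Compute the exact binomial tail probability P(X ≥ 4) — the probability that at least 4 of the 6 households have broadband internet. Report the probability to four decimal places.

X ~ Binomial(n=6, p=0.20).
P(X ≥ 4) = C(6,4)·0.20^4·0.80^2 + C(6,5)·0.20^5·0.80^1 + C(6,6)·0.20^6·0.80^0.
= 0.015360 + 0.001536 + 0.000064 = 0.0170.

P = 0.0170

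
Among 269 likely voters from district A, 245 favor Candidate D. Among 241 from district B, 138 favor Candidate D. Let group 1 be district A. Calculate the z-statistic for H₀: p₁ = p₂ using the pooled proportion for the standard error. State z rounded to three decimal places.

z = 8.817

Sample proportions: p̂₁ = 245/269 = 0.91078 and p̂₂ = 138/241 = 0.57261.
Pooling: p̂ = 383/510 = 0.75098.
SE = √[p̂(1−p̂)(1/n₁+1/n₂)] = √[0.75098·0.24902·(1/269+1/241)] ≈ 0.038356.
z = (p̂₁ − p̂₂)/SE = (0.91078 − 0.57261)/0.038356 = 0.33817/0.038356 = 8.817.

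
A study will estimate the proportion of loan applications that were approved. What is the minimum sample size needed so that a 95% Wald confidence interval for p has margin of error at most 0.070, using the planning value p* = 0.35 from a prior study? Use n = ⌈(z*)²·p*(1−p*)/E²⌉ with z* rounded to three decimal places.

n = 179

For 95% confidence, z* = 1.960.
p*(1−p*) = 0.2275.
(z*)²·p*(1−p*)/E² = 3.841600·0.2275/0.004900 = 178.360.
Rounding up, n = 179.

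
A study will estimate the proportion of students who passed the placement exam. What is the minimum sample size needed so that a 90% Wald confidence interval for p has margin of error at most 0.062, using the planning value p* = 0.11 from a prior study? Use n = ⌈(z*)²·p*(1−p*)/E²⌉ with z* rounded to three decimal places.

n = 69

z* = 1.645 at the 90% level.
p*(1−p*) = 0.11·0.89 = 0.0979.
(z*)²·p*(1−p*)/E² = 2.706025·0.0979/0.003844 = 68.918.
⌈68.918⌉ = 69.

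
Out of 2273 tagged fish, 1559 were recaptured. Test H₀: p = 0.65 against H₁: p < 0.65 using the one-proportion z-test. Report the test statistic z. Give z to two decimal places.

z = 3.59

With x = 1559 successes in n = 2273, p̂ = 0.68588.
SE₀ = √(0.65·0.35/2273) = 0.010004.
Test statistic: z = 0.03588/0.010004 = 3.59.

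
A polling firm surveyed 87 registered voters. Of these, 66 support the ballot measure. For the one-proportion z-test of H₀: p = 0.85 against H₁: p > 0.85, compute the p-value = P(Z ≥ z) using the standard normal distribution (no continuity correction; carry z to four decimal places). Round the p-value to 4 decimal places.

p-value = 0.9915

p̂ = 66/87 = 0.75862.
Null standard error: √(0.85·0.15/87) = √0.001465517 = 0.038282.
z = (p̂ − p₀)/SE = (66/87 − 0.85)/0.038282 ≈ -2.3870.
From the standard normal, P(Z ≥ z) = 0.9915.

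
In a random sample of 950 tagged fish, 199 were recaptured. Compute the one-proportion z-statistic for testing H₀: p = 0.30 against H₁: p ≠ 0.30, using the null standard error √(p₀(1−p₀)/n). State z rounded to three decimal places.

p̂ = 199/950 = 0.20947.
Null standard error: √(0.30·0.70/950) = √0.000221053 = 0.014868.
Test statistic: z = -0.09053/0.014868 = -6.089.

z = -6.089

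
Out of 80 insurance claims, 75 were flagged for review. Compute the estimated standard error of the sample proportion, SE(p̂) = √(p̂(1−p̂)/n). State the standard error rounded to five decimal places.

SE = 0.02706

Sample proportion p̂ = 75/80 = 0.93750.
p̂(1−p̂) = 0.058594.
Dividing by n and taking the root: √0.000732425 = 0.02706.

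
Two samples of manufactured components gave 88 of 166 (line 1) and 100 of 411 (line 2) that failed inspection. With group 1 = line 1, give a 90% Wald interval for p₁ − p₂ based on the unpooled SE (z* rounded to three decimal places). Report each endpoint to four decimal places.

(0.2142, 0.3594)

p̂₁ = 0.53012, p̂₂ = 0.24331, so the observed difference is 0.28681.
Unpooled SE = √(p̂₁(1−p̂₁)/n₁ + p̂₂(1−p̂₂)/n₂) = √(0.001500559 + 0.000447956) = 0.044142.
The 90% critical value is z* = 1.645. Margin of error = 0.07261.
Interval: 0.28681 ± 0.07261 → (0.2142, 0.3594).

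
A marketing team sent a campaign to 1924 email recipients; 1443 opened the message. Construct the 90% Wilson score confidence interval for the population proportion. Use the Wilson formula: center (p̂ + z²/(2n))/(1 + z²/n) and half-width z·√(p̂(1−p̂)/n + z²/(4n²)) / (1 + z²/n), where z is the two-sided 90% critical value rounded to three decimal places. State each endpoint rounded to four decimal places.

p̂ = 1443/1924 = 0.75000; z = 1.645, so z² = 2.706025.
Denominator 1 + z²/n = 1 + 2.706025/1924 = 1.001406.
Center = (0.75000 + 0.000703)/1.001406 = 0.74965.
Radicand: p̂(1−p̂)/n + z²/(4n²) = 0.000097453 + 0.000000183 = 0.000097636.
Half-width = 1.645·√0.000097636/1.001406 = 0.01623.
CI: 0.74965 ± 0.01623 = (0.7334, 0.7659).

(0.7334, 0.7659)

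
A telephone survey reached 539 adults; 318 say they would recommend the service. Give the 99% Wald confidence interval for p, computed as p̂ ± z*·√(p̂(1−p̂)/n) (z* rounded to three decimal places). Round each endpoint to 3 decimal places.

p̂ = 318/539 = 0.58998.
Standard error of p̂: √(0.241903/539) = √0.000448800 = 0.021185.
The 99% critical value is z* = 2.576.
Margin of error: 2.576 × 0.021185 = 0.05457.
So the interval runs from 0.535 to 0.645.

(0.535, 0.645)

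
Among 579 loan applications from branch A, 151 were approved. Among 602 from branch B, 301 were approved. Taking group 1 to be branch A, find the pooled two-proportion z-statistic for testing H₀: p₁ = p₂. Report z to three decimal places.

p̂₁ = 151/579 = 0.26079, p̂₂ = 301/602 = 0.50000.
Pooled p̂ = (151+301)/(579+602) = 452/1181 = 0.38273.
Pooled SE = √[0.2362469·0.00338825] ≈ 0.028292.
z = -0.23921/0.028292 = -8.455.

z = -8.455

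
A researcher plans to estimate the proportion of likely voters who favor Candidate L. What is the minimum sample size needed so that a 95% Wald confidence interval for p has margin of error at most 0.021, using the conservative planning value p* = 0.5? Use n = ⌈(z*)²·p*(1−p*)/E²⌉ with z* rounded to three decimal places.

The 95% critical value is z* = 1.960.
p*(1−p*) = 0.2500.
(z*)²·p*(1−p*)/E² = 3.841600·0.2500/0.000441 = 2177.778.
⌈2177.778⌉ = 2178.

n = 2178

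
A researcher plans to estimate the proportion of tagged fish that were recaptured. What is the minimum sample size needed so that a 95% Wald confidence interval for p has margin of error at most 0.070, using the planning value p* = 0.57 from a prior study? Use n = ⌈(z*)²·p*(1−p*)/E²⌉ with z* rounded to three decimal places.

n = 193

For 95% confidence, z* = 1.960.
p*(1−p*) = 0.57·0.43 = 0.2451.
(z*)²·p*(1−p*)/E² = 3.841600·0.2451/0.004900 = 192.158.
Rounding up, n = 193.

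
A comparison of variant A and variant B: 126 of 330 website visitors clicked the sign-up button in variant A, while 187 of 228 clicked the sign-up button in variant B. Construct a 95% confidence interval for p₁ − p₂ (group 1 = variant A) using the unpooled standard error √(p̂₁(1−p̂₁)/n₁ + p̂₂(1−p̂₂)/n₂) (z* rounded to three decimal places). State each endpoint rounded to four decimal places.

(-0.5107, -0.3660)

p̂₁ = 0.38182, p̂₂ = 0.82018, so the observed difference is -0.43836.
SE = √(0.000715252 + 0.000646876) = √0.001362128 = 0.036907.
For 95% confidence, z* = 1.960. Margin = 1.960·0.036907 = 0.07234.
So the interval runs from -0.5107 to -0.3660.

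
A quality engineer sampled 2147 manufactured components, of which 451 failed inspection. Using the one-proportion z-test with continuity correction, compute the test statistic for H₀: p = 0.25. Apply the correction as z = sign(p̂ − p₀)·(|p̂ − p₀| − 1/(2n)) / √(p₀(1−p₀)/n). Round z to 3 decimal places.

z = -4.249

The sample proportion is 451/2147 = 0.21006. p̂ − p₀ = -0.039939.
1/(2n) = 0.000233.
Corrected numerator: |-0.039939| − 0.000233 = 0.039706.
Null standard error: √(0.25·0.75/2147) = √0.000087331 = 0.009345.
z = −0.039706/0.009345 = -4.249.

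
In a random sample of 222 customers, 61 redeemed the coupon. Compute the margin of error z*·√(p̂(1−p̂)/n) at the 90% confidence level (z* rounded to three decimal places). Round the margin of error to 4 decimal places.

ME = 0.0493

The sample proportion is 61/222 = 0.27477.
SE(p̂) = √(0.27477·0.72523/222) = 0.029960.
z* = 1.645 at the 90% level.
ME = 1.645·0.029960 = 0.0493.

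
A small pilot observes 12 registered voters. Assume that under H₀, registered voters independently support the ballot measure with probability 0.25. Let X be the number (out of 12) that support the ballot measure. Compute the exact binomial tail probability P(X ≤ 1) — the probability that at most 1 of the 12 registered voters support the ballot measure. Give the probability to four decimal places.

P = 0.1584

X is binomial with n = 12 and p = 0.25.
P(X ≤ 1) = C(12,0)·0.25^0·0.75^12 + C(12,1)·0.25^1·0.75^11.
= 0.031676 + 0.126705 = 0.1584.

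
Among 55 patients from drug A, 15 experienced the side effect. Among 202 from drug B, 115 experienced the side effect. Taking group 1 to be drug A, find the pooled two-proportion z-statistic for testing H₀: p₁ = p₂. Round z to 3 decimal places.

Sample proportions: p̂₁ = 15/55 = 0.27273 and p̂₂ = 115/202 = 0.56931.
Pooled p̂ = (15+115)/(55+202) = 130/257 = 0.50584.
SE = √[p̂(1−p̂)(1/n₁+1/n₂)] = √[0.50584·0.49416·(1/55+1/202)] ≈ 0.076041.
z = -0.29658/0.076041 = -3.900.

z = -3.900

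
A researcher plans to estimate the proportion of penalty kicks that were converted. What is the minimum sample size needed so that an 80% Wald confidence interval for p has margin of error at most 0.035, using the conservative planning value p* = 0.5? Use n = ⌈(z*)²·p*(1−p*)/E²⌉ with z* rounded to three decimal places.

n = 336

For 80% confidence, z* = 1.282.
p*(1−p*) = 0.50·0.50 = 0.2500.
Required n before rounding: 1.643524 × 0.2500 / 0.035² = 335.413.
⌈335.413⌉ = 336.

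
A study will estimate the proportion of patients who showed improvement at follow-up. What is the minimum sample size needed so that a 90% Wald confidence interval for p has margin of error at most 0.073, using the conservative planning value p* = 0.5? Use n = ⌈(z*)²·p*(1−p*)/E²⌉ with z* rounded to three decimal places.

The 90% critical value is z* = 1.645.
p*(1−p*) = 0.50·0.50 = 0.2500.
Required n before rounding: 2.706025 × 0.2500 / 0.073² = 126.948.
Rounding up, n = 127.

n = 127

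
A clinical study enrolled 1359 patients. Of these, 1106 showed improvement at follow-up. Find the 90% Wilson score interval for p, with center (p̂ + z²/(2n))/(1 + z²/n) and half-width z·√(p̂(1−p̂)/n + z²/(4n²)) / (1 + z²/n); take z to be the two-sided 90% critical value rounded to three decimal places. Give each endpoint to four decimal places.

p̂ = 1106/1359 = 0.81383; z = 1.645, so z² = 2.706025.
Denominator 1 + z²/n = 1 + 2.706025/1359 = 1.001991.
Adjusted center: (0.81383 + z²/(2n))/1.001991 = 0.81321.
Radicand: p̂(1−p̂)/n + z²/(4n²) = 0.000111485 + 0.000000366 = 0.000111851.
Half-width = 1.645·√0.000111851/1.001991 = 0.01736.
Interval: 0.81321 ± 0.01736 → (0.7958, 0.8306).

(0.7958, 0.8306)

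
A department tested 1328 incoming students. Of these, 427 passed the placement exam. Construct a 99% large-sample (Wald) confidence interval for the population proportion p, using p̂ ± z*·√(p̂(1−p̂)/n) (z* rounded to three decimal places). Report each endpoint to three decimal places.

p̂ = 427/1328 = 0.32154.
SE(p̂) = √(0.32154·0.67846/1328) = 0.012817.
z* = 2.576 at the 99% level.
Margin = 2.576·0.012817 = 0.03302.
So the interval runs from 0.289 to 0.355.

(0.289, 0.355)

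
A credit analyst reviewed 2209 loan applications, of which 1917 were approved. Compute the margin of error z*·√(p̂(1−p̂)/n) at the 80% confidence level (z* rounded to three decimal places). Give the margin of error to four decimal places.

ME = 0.0092

p̂ = 1917/2209 = 0.86781.
Standard error of p̂: √(0.114713/2209) = √0.000051930 = 0.007206.
The 80% critical value is z* = 1.282.
So ME = 0.0092.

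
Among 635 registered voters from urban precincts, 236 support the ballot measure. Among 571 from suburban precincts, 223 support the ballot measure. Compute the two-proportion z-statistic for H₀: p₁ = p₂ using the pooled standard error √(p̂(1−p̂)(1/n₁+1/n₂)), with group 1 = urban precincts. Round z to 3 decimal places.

Sample proportions: p̂₁ = 236/635 = 0.37165 and p̂₂ = 223/571 = 0.39054.
Pooled p̂ = (236+223)/(635+571) = 459/1206 = 0.38060.
Pooled SE = √[0.2357429·0.00332612] ≈ 0.028002.
z = -0.01889/0.028002 = -0.675.

z = -0.675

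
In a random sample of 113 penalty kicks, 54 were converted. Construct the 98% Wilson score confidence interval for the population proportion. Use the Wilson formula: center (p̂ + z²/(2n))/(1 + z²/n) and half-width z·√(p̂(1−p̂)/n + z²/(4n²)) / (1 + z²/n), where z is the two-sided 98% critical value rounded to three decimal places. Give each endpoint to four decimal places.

p̂ = 54/113 = 0.47788; z = 2.326, so z² = 5.410276.
1 + z²/n = 1.047879.
Adjusted center: (0.47788 + z²/(2n))/1.047879 = 0.47889.
Radicand: p̂(1−p̂)/n + z²/(4n²) = 0.002208058 + 0.000105926 = 0.002313984.
Half-width = 2.326·√0.002313984/1.047879 = 0.10678.
CI: 0.47889 ± 0.10678 = (0.3721, 0.5857).

(0.3721, 0.5857)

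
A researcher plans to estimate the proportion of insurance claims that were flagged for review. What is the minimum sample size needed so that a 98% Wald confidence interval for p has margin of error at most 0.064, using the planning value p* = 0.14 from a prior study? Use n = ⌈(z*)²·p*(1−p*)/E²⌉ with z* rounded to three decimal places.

For 98% confidence, z* = 2.326.
p*(1−p*) = 0.14·0.86 = 0.1204.
(z*)²·p*(1−p*)/E² = 5.410276·0.1204/0.004096 = 159.033.
⌈159.033⌉ = 160.

n = 160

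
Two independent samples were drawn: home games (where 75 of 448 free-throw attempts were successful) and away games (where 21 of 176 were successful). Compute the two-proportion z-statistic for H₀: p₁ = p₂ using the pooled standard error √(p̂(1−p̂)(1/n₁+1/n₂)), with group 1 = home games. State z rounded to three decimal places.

p̂₁ = 75/448 = 0.16741, p̂₂ = 21/176 = 0.11932.
Pooled p̂ = (75+21)/(448+176) = 96/624 = 0.15385.
Pooled SE = √[0.1301775·0.00791396] ≈ 0.032097.
z = 0.04809/0.032097 = 1.498.

z = 1.498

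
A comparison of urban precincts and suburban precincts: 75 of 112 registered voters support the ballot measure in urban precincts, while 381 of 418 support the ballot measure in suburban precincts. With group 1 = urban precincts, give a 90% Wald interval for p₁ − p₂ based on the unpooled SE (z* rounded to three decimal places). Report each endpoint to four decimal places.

p̂₁ = 75/112 = 0.66964, p̂₂ = 381/418 = 0.91148; p̂₁ − p̂₂ = -0.24184.
Unpooled SE = √(p̂₁(1−p̂₁)/n₁ + p̂₂(1−p̂₂)/n₂) = √(0.001975190 + 0.000193018) = 0.046564.
For 90% confidence, z* = 1.645. Margin = 1.645·0.046564 = 0.07660.
CI: -0.24184 ± 0.07660 = (-0.3184, -0.1652).

(-0.3184, -0.1652)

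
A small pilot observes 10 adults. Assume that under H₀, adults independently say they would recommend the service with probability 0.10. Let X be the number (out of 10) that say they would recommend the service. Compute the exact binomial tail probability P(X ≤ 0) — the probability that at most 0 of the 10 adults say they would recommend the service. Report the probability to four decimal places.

P = 0.3487

X is binomial with n = 10 and p = 0.10.
P(X ≤ 0) = C(10,0)·0.10^0·0.90^10.
= 0.348678 = 0.3487.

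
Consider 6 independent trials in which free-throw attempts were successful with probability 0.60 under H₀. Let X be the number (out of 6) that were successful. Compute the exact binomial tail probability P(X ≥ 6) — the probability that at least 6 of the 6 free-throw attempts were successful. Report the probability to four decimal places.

P = 0.0467

X is binomial with n = 6 and p = 0.60.
P(X ≥ 6) = C(6,6)·0.60^6·0.40^0.
= 0.046656 = 0.0467.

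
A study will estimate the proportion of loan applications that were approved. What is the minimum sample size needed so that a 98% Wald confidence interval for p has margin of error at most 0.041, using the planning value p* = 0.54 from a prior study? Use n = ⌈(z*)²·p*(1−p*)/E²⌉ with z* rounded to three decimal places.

z* = 2.326 at the 98% level.
p*(1−p*) = 0.2484.
(z*)²·p*(1−p*)/E² = 5.410276·0.2484/0.001681 = 799.472.
⌈799.472⌉ = 800.

n = 800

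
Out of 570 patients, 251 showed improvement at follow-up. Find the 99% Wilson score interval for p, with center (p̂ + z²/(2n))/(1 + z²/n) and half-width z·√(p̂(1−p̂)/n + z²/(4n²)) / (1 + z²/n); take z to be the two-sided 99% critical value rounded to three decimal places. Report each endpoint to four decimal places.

(0.3878, 0.4943)

p̂ = 251/570 = 0.44035; z = 2.576, so z² = 6.635776.
1 + z²/n = 1.011642.
Center = (0.44035 + 0.005821)/1.011642 = 0.44104.
Radicand: p̂(1−p̂)/n + z²/(4n²) = 0.000432354 + 0.000005106 = 0.000437460.
Half-width = 2.576·√0.000437460/1.011642 = 0.05326.
So the interval runs from 0.3878 to 0.4943.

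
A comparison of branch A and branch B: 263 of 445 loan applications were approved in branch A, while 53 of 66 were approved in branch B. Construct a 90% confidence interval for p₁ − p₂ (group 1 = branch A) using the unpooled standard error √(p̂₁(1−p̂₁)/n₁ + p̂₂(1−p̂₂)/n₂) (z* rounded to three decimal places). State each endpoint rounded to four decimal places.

p̂₁ = 263/445 = 0.59101, p̂₂ = 53/66 = 0.80303; p̂₁ − p̂₂ = -0.21202.
SE = √(0.000543184 + 0.002396555) = √0.002939739 = 0.054219.
The 90% critical value is z* = 1.645. Margin of error = 0.08919.
Interval: -0.21202 ± 0.08919 → (-0.3012, -0.1228).

(-0.3012, -0.1228)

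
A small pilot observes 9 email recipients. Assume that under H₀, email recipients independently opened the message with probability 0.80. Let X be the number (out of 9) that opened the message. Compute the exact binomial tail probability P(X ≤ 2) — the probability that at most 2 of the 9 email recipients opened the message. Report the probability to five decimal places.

X is binomial with n = 9 and p = 0.80.
P(X ≤ 2) = C(9,0)·0.80^0·0.20^9 + C(9,1)·0.80^1·0.20^8 + C(9,2)·0.80^2·0.20^7.
= 0.000001 + 0.000018 + 0.000295 = 0.00031.

P = 0.00031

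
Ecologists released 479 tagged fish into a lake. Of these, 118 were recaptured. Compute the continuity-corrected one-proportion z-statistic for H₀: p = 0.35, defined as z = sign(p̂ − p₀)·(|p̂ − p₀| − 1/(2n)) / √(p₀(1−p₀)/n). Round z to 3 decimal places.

z = -4.708

Sample proportion p̂ = 118/479 = 0.24635. p̂ − p₀ = -0.103653.
Continuity correction 1/(2n) = 1/958 = 0.001044.
Corrected numerator: |-0.103653| − 0.001044 = 0.102609.
Null standard error: √(0.35·0.65/479) = √0.000474948 = 0.021793.
z = (−)0.102609/0.021793 = -4.708.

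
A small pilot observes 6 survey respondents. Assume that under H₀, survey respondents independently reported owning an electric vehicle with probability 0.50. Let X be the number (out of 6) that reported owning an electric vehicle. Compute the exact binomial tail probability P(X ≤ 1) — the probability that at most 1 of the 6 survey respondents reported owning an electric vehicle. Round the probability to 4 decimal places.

X is binomial with n = 6 and p = 0.50.
P(X ≤ 1) = C(6,0)·0.50^0·0.50^6 + C(6,1)·0.50^1·0.50^5.
= 0.015625 + 0.093750 = 0.1094.

P = 0.1094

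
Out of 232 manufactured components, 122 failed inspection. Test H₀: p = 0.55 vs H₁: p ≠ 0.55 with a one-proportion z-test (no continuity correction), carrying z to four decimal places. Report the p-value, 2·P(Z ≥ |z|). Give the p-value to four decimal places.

p-value = 0.4599

p̂ = 122/232 = 0.52586.
SE₀ = √(0.55·0.45/232) = 0.032662.
z = (p̂ − p₀)/SE = (122/232 − 0.55)/0.032662 ≈ -0.7390.
p-value = 2·P(Z ≥ |z|) with z = -0.7390 → 0.4599.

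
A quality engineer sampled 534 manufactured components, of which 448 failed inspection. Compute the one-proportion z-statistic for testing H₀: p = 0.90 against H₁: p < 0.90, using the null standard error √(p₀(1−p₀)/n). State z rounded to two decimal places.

z = -4.70

Sample proportion p̂ = 448/534 = 0.83895.
SE₀ = √(0.90·0.10/534) = 0.012982.
z = (p̂ − p₀)/SE = (0.83895 − 0.90)/0.012982 = -4.70.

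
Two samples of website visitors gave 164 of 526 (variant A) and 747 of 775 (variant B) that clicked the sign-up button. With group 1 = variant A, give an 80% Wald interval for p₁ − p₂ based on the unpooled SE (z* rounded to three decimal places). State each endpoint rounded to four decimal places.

(-0.6794, -0.6248)

p̂₁ = 0.31179, p̂₂ = 0.96387, so the observed difference is -0.65208.
SE = √(0.000407939 + 0.000044934) = √0.000452873 = 0.021281.
z* = 1.282 at the 80% level. Margin of error = 0.02728.
Interval: -0.65208 ± 0.02728 → (-0.6794, -0.6248).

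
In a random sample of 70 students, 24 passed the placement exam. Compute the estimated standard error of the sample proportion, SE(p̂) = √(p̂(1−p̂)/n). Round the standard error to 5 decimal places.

SE = 0.05673

With x = 24 successes in n = 70, p̂ = 0.34286.
p̂(1−p̂) = 0.34286·0.65714 = 0.225307.
SE = √(0.225307/70) = √0.003218671 = 0.05673.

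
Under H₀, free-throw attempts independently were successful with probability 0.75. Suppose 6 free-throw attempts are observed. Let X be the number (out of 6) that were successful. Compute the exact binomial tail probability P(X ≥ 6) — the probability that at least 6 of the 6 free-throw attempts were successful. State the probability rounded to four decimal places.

P = 0.1780

X ~ Binomial(n=6, p=0.75).
P(X ≥ 6) = C(6,6)·0.75^6·0.25^0.
= 0.177979 = 0.1780.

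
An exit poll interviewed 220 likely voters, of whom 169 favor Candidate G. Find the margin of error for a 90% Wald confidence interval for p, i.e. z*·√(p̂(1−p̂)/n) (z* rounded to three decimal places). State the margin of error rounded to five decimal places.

Sample proportion p̂ = 169/220 = 0.76818.
SE(p̂) = √(0.76818·0.23182/220) = 0.028451.
For 90% confidence, z* = 1.645.
ME = 1.645·0.028451 = 0.04680.

ME = 0.04680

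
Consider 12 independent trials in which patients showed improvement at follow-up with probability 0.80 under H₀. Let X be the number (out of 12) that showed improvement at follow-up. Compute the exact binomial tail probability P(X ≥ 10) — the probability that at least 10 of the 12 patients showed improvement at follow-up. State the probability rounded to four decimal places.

X is binomial with n = 12 and p = 0.80.
P(X ≥ 10) = C(12,10)·0.80^10·0.20^2 + C(12,11)·0.80^11·0.20^1 + C(12,12)·0.80^12·0.20^0.
= 0.283468 + 0.206158 + 0.068719 = 0.5583.

P = 0.5583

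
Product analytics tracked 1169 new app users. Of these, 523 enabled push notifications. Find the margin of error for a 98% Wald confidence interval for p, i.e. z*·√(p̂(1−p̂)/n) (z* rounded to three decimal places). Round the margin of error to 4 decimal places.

p̂ = 523/1169 = 0.44739.
SE = √(p̂(1−p̂)/n) = √(0.247232/1169) = 0.014543.
z* = 2.326 at the 98% level.
So ME = 0.0338.

ME = 0.0338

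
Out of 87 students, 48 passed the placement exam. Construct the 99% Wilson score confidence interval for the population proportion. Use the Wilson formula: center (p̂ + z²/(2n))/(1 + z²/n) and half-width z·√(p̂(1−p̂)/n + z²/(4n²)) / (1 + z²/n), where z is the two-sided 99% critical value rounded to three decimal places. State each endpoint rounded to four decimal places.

(0.4156, 0.6805)

p̂ = 48/87 = 0.55172; z = 2.576, so z² = 6.635776.
Denominator 1 + z²/n = 1 + 6.635776/87 = 1.076273.
Adjusted center: (0.55172 + z²/(2n))/1.076273 = 0.54806.
Radicand: p̂(1−p̂)/n + z²/(4n²) = 0.002842812 + 0.000219176 = 0.003061988.
Half-width = z·√(radicand)/denom = 2.576·0.055335/1.076273 = 0.13244.
CI: 0.54806 ± 0.13244 = (0.4156, 0.6805).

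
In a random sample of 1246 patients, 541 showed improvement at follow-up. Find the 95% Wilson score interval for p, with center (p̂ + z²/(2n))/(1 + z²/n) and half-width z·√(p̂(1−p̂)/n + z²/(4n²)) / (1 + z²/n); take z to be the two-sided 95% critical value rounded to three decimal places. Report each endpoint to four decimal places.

p̂ = 541/1246 = 0.43419; z = 1.960, so z² = 3.841600.
1 + z²/n = 1.003083.
Center = (0.43419 + 0.001542)/1.003083 = 0.43439.
Radicand: p̂(1−p̂)/n + z²/(4n²) = 0.000197166 + 0.000000619 = 0.000197785.
Half-width = z·√(radicand)/denom = 1.960·0.014064/1.003083 = 0.02748.
Interval: 0.43439 ± 0.02748 → (0.4069, 0.4619).

(0.4069, 0.4619)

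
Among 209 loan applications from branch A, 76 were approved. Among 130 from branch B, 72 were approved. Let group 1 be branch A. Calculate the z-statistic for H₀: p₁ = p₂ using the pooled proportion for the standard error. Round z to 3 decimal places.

z = -3.433

p̂₁ = 76/209 = 0.36364, p̂₂ = 72/130 = 0.55385.
Pooling: p̂ = 148/339 = 0.43658.
SE = √[p̂(1−p̂)(1/n₁+1/n₂)] = √[0.43658·0.56342·(1/209+1/130)] ≈ 0.055399.
z = -0.19021/0.055399 = -3.433.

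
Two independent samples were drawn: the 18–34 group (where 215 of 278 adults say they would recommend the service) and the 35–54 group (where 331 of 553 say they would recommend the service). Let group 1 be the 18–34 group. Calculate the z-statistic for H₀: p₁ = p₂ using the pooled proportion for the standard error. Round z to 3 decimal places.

z = 5.009

p̂₁ = 215/278 = 0.77338, p̂₂ = 331/553 = 0.59855.
Pooling: p̂ = 546/831 = 0.65704.
SE = √[p̂(1−p̂)(1/n₁+1/n₂)] = √[0.65704·0.34296·(1/278+1/553)] ≈ 0.034901.
z = (p̂₁ − p̂₂)/SE = (0.77338 − 0.59855)/0.034901 = 0.17483/0.034901 = 5.009.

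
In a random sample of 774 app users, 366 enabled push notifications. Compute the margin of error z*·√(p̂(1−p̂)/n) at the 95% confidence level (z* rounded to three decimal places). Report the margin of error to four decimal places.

Sample proportion p̂ = 366/774 = 0.47287.
SE(p̂) = √(0.47287·0.52713/774) = 0.017946.
For 95% confidence, z* = 1.960.
Margin of error = z*·SE = 1.960 × 0.017946 = 0.0352.

ME = 0.0352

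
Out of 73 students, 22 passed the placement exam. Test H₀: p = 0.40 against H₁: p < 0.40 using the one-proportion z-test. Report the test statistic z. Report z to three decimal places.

z = -1.720

p̂ = 22/73 = 0.30137.
SE₀ = √(0.40·0.60/73) = 0.057338.
Test statistic: z = -0.09863/0.057338 = -1.720.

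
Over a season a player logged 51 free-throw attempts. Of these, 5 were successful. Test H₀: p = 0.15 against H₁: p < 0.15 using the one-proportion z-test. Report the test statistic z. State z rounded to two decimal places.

z = -1.04

Sample proportion p̂ = 5/51 = 0.09804.
Under H₀, SE = √(p₀(1−p₀)/n) = √(0.15·0.85/51) = √0.002500000 = 0.050000.
Test statistic: z = -0.05196/0.050000 = -1.04.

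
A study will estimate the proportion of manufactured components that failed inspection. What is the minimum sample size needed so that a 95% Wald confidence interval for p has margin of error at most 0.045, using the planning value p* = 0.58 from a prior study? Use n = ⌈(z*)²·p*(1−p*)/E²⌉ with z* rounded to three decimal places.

z* = 1.960 at the 95% level.
p*(1−p*) = 0.2436.
(z*)²·p*(1−p*)/E² = 3.841600·0.2436/0.002025 = 462.130.
⌈462.130⌉ = 463.

n = 463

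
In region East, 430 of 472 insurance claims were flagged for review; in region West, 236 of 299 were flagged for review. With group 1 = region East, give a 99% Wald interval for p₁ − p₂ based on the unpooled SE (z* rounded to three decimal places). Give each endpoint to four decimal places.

p̂₁ = 430/472 = 0.91102, p̂₂ = 236/299 = 0.78930; p̂₁ − p̂₂ = 0.12172.
Unpooled SE = √(p̂₁(1−p̂₁)/n₁ + p̂₂(1−p̂₂)/n₂) = √(0.000171748 + 0.000556210) = 0.026981.
The 99% critical value is z* = 2.576. Margin = 2.576·0.026981 = 0.06950.
So the interval runs from 0.0522 to 0.1912.

(0.0522, 0.1912)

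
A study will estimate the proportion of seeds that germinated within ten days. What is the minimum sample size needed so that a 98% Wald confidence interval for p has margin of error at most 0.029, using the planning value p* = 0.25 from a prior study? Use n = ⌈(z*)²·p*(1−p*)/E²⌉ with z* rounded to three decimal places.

For 98% confidence, z* = 2.326.
p*(1−p*) = 0.25·0.75 = 0.1875.
Required n before rounding: 5.410276 × 0.1875 / 0.029² = 1206.215.
⌈1206.215⌉ = 1207.

n = 1207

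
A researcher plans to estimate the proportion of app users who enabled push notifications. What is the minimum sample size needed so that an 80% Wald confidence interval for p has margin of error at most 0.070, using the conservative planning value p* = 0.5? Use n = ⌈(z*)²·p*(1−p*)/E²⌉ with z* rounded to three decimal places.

The 80% critical value is z* = 1.282.
p*(1−p*) = 0.2500.
(z*)²·p*(1−p*)/E² = 1.643524·0.2500/0.004900 = 83.853.
⌈83.853⌉ = 84.

n = 84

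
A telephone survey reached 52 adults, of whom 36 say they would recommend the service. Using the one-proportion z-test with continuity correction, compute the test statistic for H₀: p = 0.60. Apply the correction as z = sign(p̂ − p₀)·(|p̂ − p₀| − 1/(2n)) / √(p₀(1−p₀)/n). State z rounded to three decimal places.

With x = 36 successes in n = 52, p̂ = 0.69231. p̂ − p₀ = 0.092308.
Continuity correction 1/(2n) = 1/104 = 0.009615.
Corrected numerator: |0.092308| − 0.009615 = 0.082693.
Null standard error: √(0.60·0.40/52) = √0.004615385 = 0.067937.
z = +0.082693/0.067937 = 1.217.

z = 1.217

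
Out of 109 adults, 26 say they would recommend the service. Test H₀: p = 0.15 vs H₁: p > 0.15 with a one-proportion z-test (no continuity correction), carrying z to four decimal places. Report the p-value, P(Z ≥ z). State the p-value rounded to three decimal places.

With x = 26 successes in n = 109, p̂ = 0.23853.
SE₀ = √(0.15·0.85/109) = 0.034201.
z = (p̂ − p₀)/SE = (26/109 − 0.15)/0.034201 ≈ 2.5886.
From the standard normal, P(Z ≥ z) = 0.005.

p-value = 0.005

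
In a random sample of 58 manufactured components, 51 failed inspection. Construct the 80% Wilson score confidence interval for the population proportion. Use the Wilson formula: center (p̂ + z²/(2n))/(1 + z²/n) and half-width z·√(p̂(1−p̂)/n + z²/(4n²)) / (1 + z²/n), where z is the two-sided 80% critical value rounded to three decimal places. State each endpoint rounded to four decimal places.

(0.8138, 0.9239)

p̂ = 51/58 = 0.87931; z = 1.282, so z² = 1.643524.
1 + z²/n = 1.028337.
Center = (0.87931 + 0.014168)/1.028337 = 0.86886.
Radicand: p̂(1−p̂)/n + z²/(4n²) = 0.001829718 + 0.000122141 = 0.001951859.
Half-width = z·√(radicand)/denom = 1.282·0.044180/1.028337 = 0.05508.
So the interval runs from 0.8138 to 0.9239.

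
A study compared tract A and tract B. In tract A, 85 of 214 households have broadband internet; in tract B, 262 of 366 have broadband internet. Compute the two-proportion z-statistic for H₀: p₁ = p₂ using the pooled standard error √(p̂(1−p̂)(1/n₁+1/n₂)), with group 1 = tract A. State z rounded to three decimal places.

p̂₁ = 85/214 = 0.39720, p̂₂ = 262/366 = 0.71585.
Pooling: p̂ = 347/580 = 0.59828.
Pooled SE = √[0.2403419·0.00740514] ≈ 0.042187.
z = (p̂₁ − p̂₂)/SE = (0.39720 − 0.71585)/0.042187 = -0.31865/0.042187 = -7.553.

z = -7.553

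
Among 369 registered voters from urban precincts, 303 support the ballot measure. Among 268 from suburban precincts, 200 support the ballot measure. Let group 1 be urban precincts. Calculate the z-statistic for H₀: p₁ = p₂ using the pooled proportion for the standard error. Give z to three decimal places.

z = 2.289

p̂₁ = 303/369 = 0.82114, p̂₂ = 200/268 = 0.74627.
Pooled p̂ = (303+200)/(369+268) = 503/637 = 0.78964.
SE = √[p̂(1−p̂)(1/n₁+1/n₂)] = √[0.78964·0.21036·(1/369+1/268)] ≈ 0.032710.
z = 0.07487/0.032710 = 2.289.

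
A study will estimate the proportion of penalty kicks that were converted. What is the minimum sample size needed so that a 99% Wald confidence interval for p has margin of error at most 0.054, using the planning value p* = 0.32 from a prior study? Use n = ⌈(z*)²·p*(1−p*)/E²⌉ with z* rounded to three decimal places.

n = 496

z* = 2.576 at the 99% level.
p*(1−p*) = 0.2176.
Required n before rounding: 6.635776 × 0.2176 / 0.054² = 495.180.
⌈495.180⌉ = 496.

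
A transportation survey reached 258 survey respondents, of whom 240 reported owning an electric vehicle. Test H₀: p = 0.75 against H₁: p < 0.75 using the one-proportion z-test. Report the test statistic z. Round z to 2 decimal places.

The sample proportion is 240/258 = 0.93023.
Under H₀, SE = √(p₀(1−p₀)/n) = √(0.75·0.25/258) = √0.000726744 = 0.026958.
Test statistic: z = 0.18023/0.026958 = 6.69.

z = 6.69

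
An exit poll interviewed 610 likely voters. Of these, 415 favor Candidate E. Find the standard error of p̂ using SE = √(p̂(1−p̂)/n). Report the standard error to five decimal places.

The sample proportion is 415/610 = 0.68033.
p̂(1−p̂) = 0.68033·0.31967 = 0.217481.
SE = √(0.217481/610) = √0.000356526 = 0.01888.

SE = 0.01888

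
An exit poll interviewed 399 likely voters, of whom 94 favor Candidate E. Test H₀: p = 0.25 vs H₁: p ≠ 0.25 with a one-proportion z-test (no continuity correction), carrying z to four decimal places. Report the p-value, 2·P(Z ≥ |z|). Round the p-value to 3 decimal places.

p-value = 0.506

p̂ = 94/399 = 0.23559.
Null standard error: √(0.25·0.75/399) = √0.000469925 = 0.021678.
Test statistic (full precision, shown to 4 dp): z = (94/399 − 0.25)/SE₀ ≈ -0.6648.
From the standard normal, 2·P(Z ≥ |z|) = 0.506.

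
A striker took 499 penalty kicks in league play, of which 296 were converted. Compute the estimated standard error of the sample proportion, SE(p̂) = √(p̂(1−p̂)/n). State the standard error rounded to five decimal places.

SE = 0.02199

Sample proportion p̂ = 296/499 = 0.59319.
p̂(1−p̂) = 0.59319·0.40681 = 0.241316.
SE = √(0.241316/499) = √0.000483599 = 0.02199.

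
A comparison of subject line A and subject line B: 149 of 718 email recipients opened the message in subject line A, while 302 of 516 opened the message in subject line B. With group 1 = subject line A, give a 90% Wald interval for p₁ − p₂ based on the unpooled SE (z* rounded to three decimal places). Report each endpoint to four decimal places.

p̂₁ = 0.20752, p̂₂ = 0.58527, so the observed difference is -0.37775.
SE = √(0.000229047 + 0.000470405) = √0.000699452 = 0.026447.
z* = 1.645 at the 90% level. Margin of error = 0.04351.
CI: -0.37775 ± 0.04351 = (-0.4213, -0.3342).

(-0.4213, -0.3342)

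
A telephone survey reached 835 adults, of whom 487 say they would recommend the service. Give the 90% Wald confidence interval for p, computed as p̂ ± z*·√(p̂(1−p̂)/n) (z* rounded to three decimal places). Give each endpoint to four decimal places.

Sample proportion p̂ = 487/835 = 0.58323.
Standard error of p̂: √(0.243072/835) = √0.000291104 = 0.017062.
The 90% critical value is z* = 1.645.
Margin of error: 1.645 × 0.017062 = 0.02807.
CI: 0.58323 ± 0.02807 = (0.5552, 0.6113).

(0.5552, 0.6113)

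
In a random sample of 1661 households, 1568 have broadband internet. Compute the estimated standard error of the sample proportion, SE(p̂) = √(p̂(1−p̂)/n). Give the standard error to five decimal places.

SE = 0.00564

The sample proportion is 1568/1661 = 0.94401.
p̂(1−p̂) = 0.94401·0.05599 = 0.052855.
SE = √(0.052855/1661) = √0.000031821 = 0.00564.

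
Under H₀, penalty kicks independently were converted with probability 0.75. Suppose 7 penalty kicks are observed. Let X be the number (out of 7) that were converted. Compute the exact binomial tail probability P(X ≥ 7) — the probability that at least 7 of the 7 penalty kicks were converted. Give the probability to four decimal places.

P = 0.1335

X is binomial with n = 7 and p = 0.75.
P(X ≥ 7) = C(7,7)·0.75^7·0.25^0.
= 0.133484 = 0.1335.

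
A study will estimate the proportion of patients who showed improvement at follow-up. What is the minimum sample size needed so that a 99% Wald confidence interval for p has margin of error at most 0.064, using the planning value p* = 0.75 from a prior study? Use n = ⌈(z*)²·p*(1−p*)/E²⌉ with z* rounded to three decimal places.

n = 304

For 99% confidence, z* = 2.576.
p*(1−p*) = 0.75·0.25 = 0.1875.
Required n before rounding: 6.635776 × 0.1875 / 0.064² = 303.762.
Rounding up, n = 304.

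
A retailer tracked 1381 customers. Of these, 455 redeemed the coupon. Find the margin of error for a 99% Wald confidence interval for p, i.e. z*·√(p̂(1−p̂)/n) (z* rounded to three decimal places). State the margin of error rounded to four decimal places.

With x = 455 successes in n = 1381, p̂ = 0.32947.
SE = √(p̂(1−p̂)/n) = √(0.220920/1381) = 0.012648.
For 99% confidence, z* = 2.576.
So ME = 0.0326.

ME = 0.0326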